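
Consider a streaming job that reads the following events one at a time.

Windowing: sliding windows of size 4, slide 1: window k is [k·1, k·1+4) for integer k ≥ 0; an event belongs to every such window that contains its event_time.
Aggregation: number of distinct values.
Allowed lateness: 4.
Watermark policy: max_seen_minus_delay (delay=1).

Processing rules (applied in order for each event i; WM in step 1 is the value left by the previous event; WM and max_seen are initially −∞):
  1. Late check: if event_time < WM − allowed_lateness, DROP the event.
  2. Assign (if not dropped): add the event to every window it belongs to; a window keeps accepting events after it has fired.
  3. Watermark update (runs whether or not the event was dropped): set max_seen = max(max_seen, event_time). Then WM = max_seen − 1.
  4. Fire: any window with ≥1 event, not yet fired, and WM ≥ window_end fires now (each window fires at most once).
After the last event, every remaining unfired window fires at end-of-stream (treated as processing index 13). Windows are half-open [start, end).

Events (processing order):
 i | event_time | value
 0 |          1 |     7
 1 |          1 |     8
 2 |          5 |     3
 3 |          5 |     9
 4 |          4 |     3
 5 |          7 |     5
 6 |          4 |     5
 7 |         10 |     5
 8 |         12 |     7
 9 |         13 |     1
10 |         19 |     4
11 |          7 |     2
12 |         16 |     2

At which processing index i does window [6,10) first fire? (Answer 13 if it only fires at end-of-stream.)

i=0 t=1 v=7: → [1,5),[0,4); WM=0
i=1 t=1 v=8: → [1,5),[0,4); WM=0
i=2 t=5 v=3: → [5,9),[4,8),[3,7),[2,6); WM=4; [0,4) fires=2
i=3 t=5 v=9: → [5,9),[4,8),[3,7),[2,6); WM=4
i=4 t=4 v=3: → [4,8),[3,7),[2,6),[1,5); WM=4
i=5 t=7 v=5: → [7,11),[6,10),[5,9),[4,8); WM=6; [1,5) fires=3 [2,6) fires=2
i=6 t=4 v=5: → [4,8),[3,7),[2,6),[1,5); WM=6
i=7 t=10 v=5: → [10,14),[9,13),[8,12),[7,11); WM=9; [3,7) fires=3 [4,8) fires=3 [5,9) fires=3
i=8 t=12 v=7: → [12,16),[11,15),[10,14),[9,13); WM=11; [6,10) fires=1 [7,11) fires=1
i=9 t=13 v=1: → [13,17),[12,16),[11,15),[10,14); WM=12; [8,12) fires=1
i=10 t=19 v=4: → [19,23),[18,22),[17,21),[16,20); WM=18; [9,13) fires=2 [10,14) fires=3 [11,15) fires=2 [12,16) fires=2 [13,17) fires=1
i=11 t=7 v=2: DROP (t<18-4); WM=18
i=12 t=16 v=2: → [16,20),[15,19),[14,18),[13,17); WM=18; [14,18) fires=1

8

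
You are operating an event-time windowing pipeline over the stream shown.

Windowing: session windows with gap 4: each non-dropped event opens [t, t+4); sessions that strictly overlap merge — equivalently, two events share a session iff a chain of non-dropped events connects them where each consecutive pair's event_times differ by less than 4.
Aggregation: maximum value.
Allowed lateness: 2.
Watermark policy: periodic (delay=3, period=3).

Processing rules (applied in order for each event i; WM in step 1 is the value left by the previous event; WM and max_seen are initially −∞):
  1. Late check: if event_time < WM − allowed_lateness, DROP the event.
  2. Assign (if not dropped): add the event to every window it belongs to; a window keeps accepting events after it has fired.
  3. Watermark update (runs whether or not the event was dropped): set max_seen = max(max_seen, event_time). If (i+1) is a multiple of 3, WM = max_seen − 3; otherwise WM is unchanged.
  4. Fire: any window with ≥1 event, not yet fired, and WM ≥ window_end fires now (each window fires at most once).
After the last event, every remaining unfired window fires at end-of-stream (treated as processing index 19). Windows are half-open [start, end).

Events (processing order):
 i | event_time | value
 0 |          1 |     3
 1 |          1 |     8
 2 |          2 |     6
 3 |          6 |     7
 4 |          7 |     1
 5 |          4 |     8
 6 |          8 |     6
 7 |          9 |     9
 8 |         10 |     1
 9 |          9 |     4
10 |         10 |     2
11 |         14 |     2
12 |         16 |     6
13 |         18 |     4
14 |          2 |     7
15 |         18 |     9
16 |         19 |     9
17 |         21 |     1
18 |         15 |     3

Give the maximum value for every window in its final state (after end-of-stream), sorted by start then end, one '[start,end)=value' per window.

[1,14)=9 [14,25)=9

i=0 t=1 v=3: → [1,5); WM=−∞
i=1 t=1 v=8: → [1,5); WM=−∞
i=2 t=2 v=6: → [1,6); WM=-1
i=3 t=6 v=7: → [6,10); WM=-1
i=4 t=7 v=1: → [6,11); WM=-1
i=5 t=4 v=8: → [1,11); WM=4
i=6 t=8 v=6: → [1,12); WM=4
i=7 t=9 v=9: → [1,13); WM=4
i=8 t=10 v=1: → [1,14); WM=7
i=9 t=9 v=4: → [1,14); WM=7
i=10 t=10 v=2: → [1,14); WM=7
i=11 t=14 v=2: → [14,18); WM=11
i=12 t=16 v=6: → [14,20); WM=11
i=13 t=18 v=4: → [14,22); WM=11
i=14 t=2 v=7: DROP (t<11-2); WM=15
i=15 t=18 v=9: → [14,22); WM=15
i=16 t=19 v=9: → [14,23); WM=15
i=17 t=21 v=1: → [14,25); WM=18
i=18 t=15 v=3: DROP (t<18-2); WM=18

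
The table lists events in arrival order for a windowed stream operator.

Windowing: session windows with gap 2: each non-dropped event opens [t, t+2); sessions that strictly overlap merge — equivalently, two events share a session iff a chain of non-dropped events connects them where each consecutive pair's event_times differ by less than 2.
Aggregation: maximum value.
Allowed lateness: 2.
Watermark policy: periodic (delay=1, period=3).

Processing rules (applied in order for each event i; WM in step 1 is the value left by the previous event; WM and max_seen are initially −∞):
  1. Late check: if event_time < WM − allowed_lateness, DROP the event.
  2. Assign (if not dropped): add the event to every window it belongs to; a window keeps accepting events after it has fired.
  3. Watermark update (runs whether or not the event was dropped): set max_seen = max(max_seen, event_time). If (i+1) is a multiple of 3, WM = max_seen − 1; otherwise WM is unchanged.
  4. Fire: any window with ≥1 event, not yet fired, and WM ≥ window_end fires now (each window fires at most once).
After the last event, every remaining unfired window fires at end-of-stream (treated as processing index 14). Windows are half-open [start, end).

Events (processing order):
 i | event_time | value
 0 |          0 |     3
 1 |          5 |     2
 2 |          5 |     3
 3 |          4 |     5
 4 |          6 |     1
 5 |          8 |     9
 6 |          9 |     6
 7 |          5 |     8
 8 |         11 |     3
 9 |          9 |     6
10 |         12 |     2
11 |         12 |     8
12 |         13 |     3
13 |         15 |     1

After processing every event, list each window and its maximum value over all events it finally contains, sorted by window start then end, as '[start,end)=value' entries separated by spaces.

i=0 t=0 v=3: → [0,2); WM=−∞
i=1 t=5 v=2: → [5,7); WM=−∞
i=2 t=5 v=3: → [5,7); WM=4
i=3 t=4 v=5: → [4,7); WM=4
i=4 t=6 v=1: → [4,8); WM=4
i=5 t=8 v=9: → [8,10); WM=7
i=6 t=9 v=6: → [8,11); WM=7
i=7 t=5 v=8: → [4,8); WM=7
i=8 t=11 v=3: → [11,13); WM=10
i=9 t=9 v=6: → [8,11); WM=10
i=10 t=12 v=2: → [11,14); WM=10
i=11 t=12 v=8: → [11,14); WM=11
i=12 t=13 v=3: → [11,15); WM=11
i=13 t=15 v=1: → [15,17); WM=11

[0,2)=3 [4,8)=8 [8,11)=9 [11,15)=8 [15,17)=1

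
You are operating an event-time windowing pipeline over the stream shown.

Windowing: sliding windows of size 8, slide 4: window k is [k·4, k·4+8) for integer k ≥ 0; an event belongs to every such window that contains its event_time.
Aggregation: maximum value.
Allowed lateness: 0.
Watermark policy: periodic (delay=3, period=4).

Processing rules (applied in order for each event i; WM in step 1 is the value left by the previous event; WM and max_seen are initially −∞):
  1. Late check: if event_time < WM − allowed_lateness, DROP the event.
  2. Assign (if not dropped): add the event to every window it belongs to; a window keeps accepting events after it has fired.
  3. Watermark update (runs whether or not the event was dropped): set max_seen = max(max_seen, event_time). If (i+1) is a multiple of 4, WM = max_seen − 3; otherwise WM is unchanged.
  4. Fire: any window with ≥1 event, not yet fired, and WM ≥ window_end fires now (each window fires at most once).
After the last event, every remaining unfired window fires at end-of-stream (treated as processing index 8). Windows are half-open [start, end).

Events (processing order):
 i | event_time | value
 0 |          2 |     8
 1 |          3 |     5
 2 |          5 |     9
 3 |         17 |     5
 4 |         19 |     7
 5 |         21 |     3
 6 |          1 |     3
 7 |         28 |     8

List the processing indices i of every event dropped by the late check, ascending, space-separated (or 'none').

6

i=0 t=2 v=8: → [0,8); WM=−∞
i=1 t=3 v=5: → [0,8); WM=−∞
i=2 t=5 v=9: → [4,12),[0,8); WM=−∞
i=3 t=17 v=5: → [16,24),[12,20); WM=14; [0,8) fires=9 [4,12) fires=9
i=4 t=19 v=7: → [16,24),[12,20); WM=14
i=5 t=21 v=3: → [20,28),[16,24); WM=14
i=6 t=1 v=3: DROP (t<14-0); WM=14
i=7 t=28 v=8: → [28,36),[24,32); WM=25; [12,20) fires=7 [16,24) fires=7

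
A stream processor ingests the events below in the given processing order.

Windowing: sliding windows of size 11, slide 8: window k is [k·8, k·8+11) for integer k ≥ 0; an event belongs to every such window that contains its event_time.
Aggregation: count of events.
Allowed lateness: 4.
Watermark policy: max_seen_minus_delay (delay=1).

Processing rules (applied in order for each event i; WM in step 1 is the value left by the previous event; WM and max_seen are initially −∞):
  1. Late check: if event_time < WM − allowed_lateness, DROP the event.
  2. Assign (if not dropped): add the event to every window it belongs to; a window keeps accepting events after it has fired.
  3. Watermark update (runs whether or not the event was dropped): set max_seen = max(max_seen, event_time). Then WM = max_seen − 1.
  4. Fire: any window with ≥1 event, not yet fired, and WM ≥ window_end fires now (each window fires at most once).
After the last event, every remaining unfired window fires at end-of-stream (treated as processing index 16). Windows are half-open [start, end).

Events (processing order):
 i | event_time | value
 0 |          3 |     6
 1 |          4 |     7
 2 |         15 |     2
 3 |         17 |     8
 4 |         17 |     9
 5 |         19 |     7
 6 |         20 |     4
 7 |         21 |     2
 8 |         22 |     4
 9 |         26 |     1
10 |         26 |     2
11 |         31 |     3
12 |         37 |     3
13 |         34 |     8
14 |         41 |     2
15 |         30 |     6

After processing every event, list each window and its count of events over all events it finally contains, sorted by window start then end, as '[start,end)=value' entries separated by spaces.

i=0 t=3 v=6: → [0,11); WM=2
i=1 t=4 v=7: → [0,11); WM=3
i=2 t=15 v=2: → [8,19); WM=14; [0,11) fires=2
i=3 t=17 v=8: → [16,27),[8,19); WM=16
i=4 t=17 v=9: → [16,27),[8,19); WM=16
i=5 t=19 v=7: → [16,27); WM=18
i=6 t=20 v=4: → [16,27); WM=19; [8,19) fires=3
i=7 t=21 v=2: → [16,27); WM=20
i=8 t=22 v=4: → [16,27); WM=21
i=9 t=26 v=1: → [24,35),[16,27); WM=25
i=10 t=26 v=2: → [24,35),[16,27); WM=25
i=11 t=31 v=3: → [24,35); WM=30; [16,27) fires=8
i=12 t=37 v=3: → [32,43); WM=36; [24,35) fires=3
i=13 t=34 v=8: → [32,43),[24,35); WM=36
i=14 t=41 v=2: → [40,51),[32,43); WM=40
i=15 t=30 v=6: DROP (t<40-4); WM=40

[0,11)=2 [8,19)=3 [16,27)=8 [24,35)=4 [32,43)=3 [40,51)=1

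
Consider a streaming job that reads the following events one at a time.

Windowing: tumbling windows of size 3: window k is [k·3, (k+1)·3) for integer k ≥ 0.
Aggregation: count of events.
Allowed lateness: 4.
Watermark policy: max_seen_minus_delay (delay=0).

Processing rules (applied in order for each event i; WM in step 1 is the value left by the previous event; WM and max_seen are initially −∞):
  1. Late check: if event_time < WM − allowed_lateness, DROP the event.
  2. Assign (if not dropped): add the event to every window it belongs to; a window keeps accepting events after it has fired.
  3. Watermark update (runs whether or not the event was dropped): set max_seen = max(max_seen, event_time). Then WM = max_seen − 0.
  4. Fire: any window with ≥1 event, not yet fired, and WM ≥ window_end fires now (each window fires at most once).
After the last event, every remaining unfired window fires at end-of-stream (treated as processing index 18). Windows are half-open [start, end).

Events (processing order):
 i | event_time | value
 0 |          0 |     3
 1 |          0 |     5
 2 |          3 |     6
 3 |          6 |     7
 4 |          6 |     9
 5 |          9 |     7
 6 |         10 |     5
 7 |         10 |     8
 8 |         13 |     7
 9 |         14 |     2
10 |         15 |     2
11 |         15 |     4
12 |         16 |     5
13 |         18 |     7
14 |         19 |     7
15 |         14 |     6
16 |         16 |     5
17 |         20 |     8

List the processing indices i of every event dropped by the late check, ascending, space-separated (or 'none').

i=0 t=0 v=3: → [0,3); WM=0
i=1 t=0 v=5: → [0,3); WM=0
i=2 t=3 v=6: → [3,6); WM=3; [0,3) fires=2
i=3 t=6 v=7: → [6,9); WM=6; [3,6) fires=1
i=4 t=6 v=9: → [6,9); WM=6
i=5 t=9 v=7: → [9,12); WM=9; [6,9) fires=2
i=6 t=10 v=5: → [9,12); WM=10
i=7 t=10 v=8: → [9,12); WM=10
i=8 t=13 v=7: → [12,15); WM=13; [9,12) fires=3
i=9 t=14 v=2: → [12,15); WM=14
i=10 t=15 v=2: → [15,18); WM=15; [12,15) fires=2
i=11 t=15 v=4: → [15,18); WM=15
i=12 t=16 v=5: → [15,18); WM=16
i=13 t=18 v=7: → [18,21); WM=18; [15,18) fires=3
i=14 t=19 v=7: → [18,21); WM=19
i=15 t=14 v=6: DROP (t<19-4); WM=19
i=16 t=16 v=5: → [15,18); WM=19
i=17 t=20 v=8: → [18,21); WM=20

15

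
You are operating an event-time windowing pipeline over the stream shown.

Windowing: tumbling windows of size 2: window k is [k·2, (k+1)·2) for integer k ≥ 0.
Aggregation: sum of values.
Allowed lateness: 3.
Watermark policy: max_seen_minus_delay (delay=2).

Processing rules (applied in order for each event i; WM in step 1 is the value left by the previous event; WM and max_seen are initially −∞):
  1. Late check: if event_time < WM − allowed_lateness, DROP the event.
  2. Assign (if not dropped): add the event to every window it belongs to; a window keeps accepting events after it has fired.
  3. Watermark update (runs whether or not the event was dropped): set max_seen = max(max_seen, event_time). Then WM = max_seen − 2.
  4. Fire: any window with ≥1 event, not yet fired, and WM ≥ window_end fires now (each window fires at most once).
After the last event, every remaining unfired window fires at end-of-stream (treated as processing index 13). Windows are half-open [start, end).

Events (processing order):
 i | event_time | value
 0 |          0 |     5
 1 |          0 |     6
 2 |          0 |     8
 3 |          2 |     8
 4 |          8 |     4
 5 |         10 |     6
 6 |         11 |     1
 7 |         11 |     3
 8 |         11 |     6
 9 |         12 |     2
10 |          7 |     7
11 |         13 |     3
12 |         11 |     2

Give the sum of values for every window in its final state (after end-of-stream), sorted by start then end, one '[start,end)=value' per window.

[0,2)=19 [2,4)=8 [6,8)=7 [8,10)=4 [10,12)=18 [12,14)=5

i=0 t=0 v=5: → [0,2); WM=-2
i=1 t=0 v=6: → [0,2); WM=-2
i=2 t=0 v=8: → [0,2); WM=-2
i=3 t=2 v=8: → [2,4); WM=0
i=4 t=8 v=4: → [8,10); WM=6; [0,2) fires=19 [2,4) fires=8
i=5 t=10 v=6: → [10,12); WM=8
i=6 t=11 v=1: → [10,12); WM=9
i=7 t=11 v=3: → [10,12); WM=9
i=8 t=11 v=6: → [10,12); WM=9
i=9 t=12 v=2: → [12,14); WM=10; [8,10) fires=4
i=10 t=7 v=7: → [6,8); WM=10; [6,8) fires=7
i=11 t=13 v=3: → [12,14); WM=11
i=12 t=11 v=2: → [10,12); WM=11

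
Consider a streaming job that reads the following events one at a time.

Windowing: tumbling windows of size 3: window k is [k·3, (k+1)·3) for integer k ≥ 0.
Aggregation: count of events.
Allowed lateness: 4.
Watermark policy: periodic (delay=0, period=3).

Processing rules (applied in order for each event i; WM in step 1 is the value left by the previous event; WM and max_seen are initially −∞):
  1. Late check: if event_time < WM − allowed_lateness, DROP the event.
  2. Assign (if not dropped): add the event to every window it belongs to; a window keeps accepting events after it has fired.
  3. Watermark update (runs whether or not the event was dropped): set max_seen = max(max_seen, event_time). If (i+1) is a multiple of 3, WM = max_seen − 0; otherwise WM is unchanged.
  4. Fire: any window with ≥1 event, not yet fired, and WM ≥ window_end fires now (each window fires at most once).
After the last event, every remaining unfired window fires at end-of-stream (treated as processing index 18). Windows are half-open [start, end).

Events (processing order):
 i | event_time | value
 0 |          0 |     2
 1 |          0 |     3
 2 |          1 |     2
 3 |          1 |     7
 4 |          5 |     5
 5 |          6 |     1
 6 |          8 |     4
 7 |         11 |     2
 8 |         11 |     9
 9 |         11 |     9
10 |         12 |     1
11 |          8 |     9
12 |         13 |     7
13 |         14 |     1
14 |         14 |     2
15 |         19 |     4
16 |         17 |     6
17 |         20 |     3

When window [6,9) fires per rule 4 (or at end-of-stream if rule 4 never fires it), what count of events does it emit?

2

i=0 t=0 v=2: → [0,3); WM=−∞
i=1 t=0 v=3: → [0,3); WM=−∞
i=2 t=1 v=2: → [0,3); WM=1
i=3 t=1 v=7: → [0,3); WM=1
i=4 t=5 v=5: → [3,6); WM=1
i=5 t=6 v=1: → [6,9); WM=6; [0,3) fires=4 [3,6) fires=1
i=6 t=8 v=4: → [6,9); WM=6
i=7 t=11 v=2: → [9,12); WM=6
i=8 t=11 v=9: → [9,12); WM=11; [6,9) fires=2
i=9 t=11 v=9: → [9,12); WM=11
i=10 t=12 v=1: → [12,15); WM=11
i=11 t=8 v=9: → [6,9); WM=12; [9,12) fires=3
i=12 t=13 v=7: → [12,15); WM=12
i=13 t=14 v=1: → [12,15); WM=12
i=14 t=14 v=2: → [12,15); WM=14
i=15 t=19 v=4: → [18,21); WM=14
i=16 t=17 v=6: → [15,18); WM=14
i=17 t=20 v=3: → [18,21); WM=20; [12,15) fires=4 [15,18) fires=1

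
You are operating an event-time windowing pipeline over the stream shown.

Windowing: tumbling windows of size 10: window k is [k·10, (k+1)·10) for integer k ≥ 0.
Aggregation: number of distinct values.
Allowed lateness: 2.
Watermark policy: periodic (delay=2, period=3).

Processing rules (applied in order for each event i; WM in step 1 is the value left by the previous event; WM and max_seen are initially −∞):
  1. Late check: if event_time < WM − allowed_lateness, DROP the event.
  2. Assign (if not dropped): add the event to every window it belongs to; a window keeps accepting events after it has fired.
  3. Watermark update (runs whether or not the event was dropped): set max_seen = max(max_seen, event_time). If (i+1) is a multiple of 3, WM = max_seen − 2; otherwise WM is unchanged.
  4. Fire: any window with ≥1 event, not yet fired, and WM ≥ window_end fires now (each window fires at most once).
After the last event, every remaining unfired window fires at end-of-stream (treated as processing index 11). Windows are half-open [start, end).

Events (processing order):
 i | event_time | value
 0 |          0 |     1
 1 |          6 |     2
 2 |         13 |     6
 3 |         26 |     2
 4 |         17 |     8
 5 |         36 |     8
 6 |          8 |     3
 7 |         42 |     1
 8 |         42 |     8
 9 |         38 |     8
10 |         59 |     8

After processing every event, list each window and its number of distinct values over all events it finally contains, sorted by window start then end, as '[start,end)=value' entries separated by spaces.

i=0 t=0 v=1: → [0,10); WM=−∞
i=1 t=6 v=2: → [0,10); WM=−∞
i=2 t=13 v=6: → [10,20); WM=11; [0,10) fires=2
i=3 t=26 v=2: → [20,30); WM=11
i=4 t=17 v=8: → [10,20); WM=11
i=5 t=36 v=8: → [30,40); WM=34; [10,20) fires=2 [20,30) fires=1
i=6 t=8 v=3: DROP (t<34-2); WM=34
i=7 t=42 v=1: → [40,50); WM=34
i=8 t=42 v=8: → [40,50); WM=40; [30,40) fires=1
i=9 t=38 v=8: → [30,40); WM=40
i=10 t=59 v=8: → [50,60); WM=40

[0,10)=2 [10,20)=2 [20,30)=1 [30,40)=1 [40,50)=2 [50,60)=1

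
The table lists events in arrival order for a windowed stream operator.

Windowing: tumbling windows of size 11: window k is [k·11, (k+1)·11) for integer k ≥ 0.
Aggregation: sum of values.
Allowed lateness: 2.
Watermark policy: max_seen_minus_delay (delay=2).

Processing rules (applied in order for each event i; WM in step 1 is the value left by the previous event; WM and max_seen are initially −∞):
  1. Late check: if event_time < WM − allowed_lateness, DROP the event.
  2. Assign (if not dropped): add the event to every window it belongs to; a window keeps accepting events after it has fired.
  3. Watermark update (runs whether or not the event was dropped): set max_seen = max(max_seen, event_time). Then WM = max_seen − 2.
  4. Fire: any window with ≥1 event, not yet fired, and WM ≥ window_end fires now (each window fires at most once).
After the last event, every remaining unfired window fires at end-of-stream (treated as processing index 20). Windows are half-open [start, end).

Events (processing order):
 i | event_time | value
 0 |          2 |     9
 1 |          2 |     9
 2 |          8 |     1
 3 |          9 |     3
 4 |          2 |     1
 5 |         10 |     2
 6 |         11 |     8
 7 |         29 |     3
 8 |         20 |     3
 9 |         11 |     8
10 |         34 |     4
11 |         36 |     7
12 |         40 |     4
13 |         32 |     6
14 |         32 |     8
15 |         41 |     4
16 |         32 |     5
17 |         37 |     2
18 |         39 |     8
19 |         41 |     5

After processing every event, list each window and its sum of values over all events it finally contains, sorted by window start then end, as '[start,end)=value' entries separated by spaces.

[0,11)=24 [11,22)=8 [22,33)=3 [33,44)=34

i=0 t=2 v=9: → [0,11); WM=0
i=1 t=2 v=9: → [0,11); WM=0
i=2 t=8 v=1: → [0,11); WM=6
i=3 t=9 v=3: → [0,11); WM=7
i=4 t=2 v=1: DROP (t<7-2); WM=7
i=5 t=10 v=2: → [0,11); WM=8
i=6 t=11 v=8: → [11,22); WM=9
i=7 t=29 v=3: → [22,33); WM=27; [0,11) fires=24 [11,22) fires=8
i=8 t=20 v=3: DROP (t<27-2); WM=27
i=9 t=11 v=8: DROP (t<27-2); WM=27
i=10 t=34 v=4: → [33,44); WM=32
i=11 t=36 v=7: → [33,44); WM=34; [22,33) fires=3
i=12 t=40 v=4: → [33,44); WM=38
i=13 t=32 v=6: DROP (t<38-2); WM=38
i=14 t=32 v=8: DROP (t<38-2); WM=38
i=15 t=41 v=4: → [33,44); WM=39
i=16 t=32 v=5: DROP (t<39-2); WM=39
i=17 t=37 v=2: → [33,44); WM=39
i=18 t=39 v=8: → [33,44); WM=39
i=19 t=41 v=5: → [33,44); WM=39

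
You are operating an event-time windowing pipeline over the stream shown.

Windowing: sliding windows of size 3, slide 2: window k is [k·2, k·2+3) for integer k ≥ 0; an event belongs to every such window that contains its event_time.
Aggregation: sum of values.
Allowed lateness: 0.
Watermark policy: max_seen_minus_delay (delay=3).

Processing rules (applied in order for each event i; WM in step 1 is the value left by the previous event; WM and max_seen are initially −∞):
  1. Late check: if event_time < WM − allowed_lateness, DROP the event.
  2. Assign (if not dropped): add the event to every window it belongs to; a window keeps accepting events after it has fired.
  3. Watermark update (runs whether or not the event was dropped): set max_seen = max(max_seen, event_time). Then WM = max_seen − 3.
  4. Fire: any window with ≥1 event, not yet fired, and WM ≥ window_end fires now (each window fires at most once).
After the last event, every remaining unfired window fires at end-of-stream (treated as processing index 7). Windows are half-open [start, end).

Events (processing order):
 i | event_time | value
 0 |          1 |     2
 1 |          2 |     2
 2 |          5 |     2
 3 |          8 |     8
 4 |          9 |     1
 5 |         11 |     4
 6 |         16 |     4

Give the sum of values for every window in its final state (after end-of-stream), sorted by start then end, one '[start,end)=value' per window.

i=0 t=1 v=2: → [0,3); WM=-2
i=1 t=2 v=2: → [2,5),[0,3); WM=-1
i=2 t=5 v=2: → [4,7); WM=2
i=3 t=8 v=8: → [8,11),[6,9); WM=5; [0,3) fires=4 [2,5) fires=2
i=4 t=9 v=1: → [8,11); WM=6
i=5 t=11 v=4: → [10,13); WM=8; [4,7) fires=2
i=6 t=16 v=4: → [16,19),[14,17); WM=13; [6,9) fires=8 [8,11) fires=9 [10,13) fires=4

[0,3)=4 [2,5)=2 [4,7)=2 [6,9)=8 [8,11)=9 [10,13)=4 [14,17)=4 [16,19)=4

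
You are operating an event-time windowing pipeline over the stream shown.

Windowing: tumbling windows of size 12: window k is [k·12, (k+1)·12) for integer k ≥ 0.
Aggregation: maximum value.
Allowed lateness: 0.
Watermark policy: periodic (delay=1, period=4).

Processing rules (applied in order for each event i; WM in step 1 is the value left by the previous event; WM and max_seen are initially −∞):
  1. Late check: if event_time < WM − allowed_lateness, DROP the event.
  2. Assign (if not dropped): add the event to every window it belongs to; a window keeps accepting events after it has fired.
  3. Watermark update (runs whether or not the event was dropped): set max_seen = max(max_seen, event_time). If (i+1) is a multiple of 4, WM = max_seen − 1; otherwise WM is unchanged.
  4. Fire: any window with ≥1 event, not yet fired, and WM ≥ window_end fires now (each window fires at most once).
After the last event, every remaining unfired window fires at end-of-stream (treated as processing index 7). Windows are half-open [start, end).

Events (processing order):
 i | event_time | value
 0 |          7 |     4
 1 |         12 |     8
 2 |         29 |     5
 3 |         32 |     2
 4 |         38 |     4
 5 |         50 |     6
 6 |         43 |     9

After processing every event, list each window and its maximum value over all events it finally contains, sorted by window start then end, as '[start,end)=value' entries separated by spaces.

i=0 t=7 v=4: → [0,12); WM=−∞
i=1 t=12 v=8: → [12,24); WM=−∞
i=2 t=29 v=5: → [24,36); WM=−∞
i=3 t=32 v=2: → [24,36); WM=31; [0,12) fires=4 [12,24) fires=8
i=4 t=38 v=4: → [36,48); WM=31
i=5 t=50 v=6: → [48,60); WM=31
i=6 t=43 v=9: → [36,48); WM=31

[0,12)=4 [12,24)=8 [24,36)=5 [36,48)=9 [48,60)=6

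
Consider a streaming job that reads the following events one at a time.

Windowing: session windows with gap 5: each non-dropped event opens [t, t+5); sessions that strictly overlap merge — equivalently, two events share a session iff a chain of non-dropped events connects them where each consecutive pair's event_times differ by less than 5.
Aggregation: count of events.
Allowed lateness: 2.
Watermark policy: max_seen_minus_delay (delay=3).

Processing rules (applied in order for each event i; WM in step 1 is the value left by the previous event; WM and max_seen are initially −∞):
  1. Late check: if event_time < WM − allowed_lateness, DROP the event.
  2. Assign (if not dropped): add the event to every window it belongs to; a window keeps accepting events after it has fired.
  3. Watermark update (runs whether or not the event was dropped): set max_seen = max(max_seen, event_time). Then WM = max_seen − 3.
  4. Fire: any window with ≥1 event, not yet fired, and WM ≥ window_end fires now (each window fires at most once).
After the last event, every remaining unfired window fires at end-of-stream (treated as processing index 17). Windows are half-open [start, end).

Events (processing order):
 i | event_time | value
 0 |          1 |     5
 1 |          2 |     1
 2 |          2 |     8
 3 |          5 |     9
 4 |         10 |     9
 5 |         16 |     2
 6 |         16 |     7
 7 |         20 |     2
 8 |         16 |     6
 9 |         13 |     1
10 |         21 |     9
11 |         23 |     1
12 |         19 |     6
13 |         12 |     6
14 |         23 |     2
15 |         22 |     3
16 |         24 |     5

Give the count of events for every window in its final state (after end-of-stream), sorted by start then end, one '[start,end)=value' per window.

[1,10)=4 [10,15)=1 [16,29)=10

i=0 t=1 v=5: → [1,6); WM=-2
i=1 t=2 v=1: → [1,7); WM=-1
i=2 t=2 v=8: → [1,7); WM=-1
i=3 t=5 v=9: → [1,10); WM=2
i=4 t=10 v=9: → [10,15); WM=7
i=5 t=16 v=2: → [16,21); WM=13
i=6 t=16 v=7: → [16,21); WM=13
i=7 t=20 v=2: → [16,25); WM=17
i=8 t=16 v=6: → [16,25); WM=17
i=9 t=13 v=1: DROP (t<17-2); WM=17
i=10 t=21 v=9: → [16,26); WM=18
i=11 t=23 v=1: → [16,28); WM=20
i=12 t=19 v=6: → [16,28); WM=20
i=13 t=12 v=6: DROP (t<20-2); WM=20
i=14 t=23 v=2: → [16,28); WM=20
i=15 t=22 v=3: → [16,28); WM=20
i=16 t=24 v=5: → [16,29); WM=21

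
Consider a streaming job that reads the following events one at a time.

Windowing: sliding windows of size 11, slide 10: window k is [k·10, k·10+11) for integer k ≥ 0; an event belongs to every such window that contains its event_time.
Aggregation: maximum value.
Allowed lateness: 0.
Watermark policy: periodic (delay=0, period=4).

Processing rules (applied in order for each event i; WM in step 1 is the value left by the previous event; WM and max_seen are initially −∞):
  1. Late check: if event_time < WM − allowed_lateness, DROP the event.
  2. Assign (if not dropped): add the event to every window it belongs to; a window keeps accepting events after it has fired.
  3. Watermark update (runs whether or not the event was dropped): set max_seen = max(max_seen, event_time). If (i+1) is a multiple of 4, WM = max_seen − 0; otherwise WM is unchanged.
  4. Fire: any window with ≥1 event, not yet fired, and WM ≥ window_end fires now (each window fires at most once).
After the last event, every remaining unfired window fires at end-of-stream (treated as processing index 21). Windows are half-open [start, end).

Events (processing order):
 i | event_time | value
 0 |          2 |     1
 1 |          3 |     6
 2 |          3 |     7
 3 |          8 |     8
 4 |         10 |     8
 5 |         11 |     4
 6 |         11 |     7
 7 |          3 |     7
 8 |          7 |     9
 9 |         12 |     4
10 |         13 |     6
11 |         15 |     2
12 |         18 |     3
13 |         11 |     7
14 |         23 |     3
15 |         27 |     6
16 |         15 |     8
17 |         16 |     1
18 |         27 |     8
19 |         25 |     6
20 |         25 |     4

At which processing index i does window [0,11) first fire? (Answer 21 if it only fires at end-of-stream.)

i=0 t=2 v=1: → [0,11); WM=−∞
i=1 t=3 v=6: → [0,11); WM=−∞
i=2 t=3 v=7: → [0,11); WM=−∞
i=3 t=8 v=8: → [0,11); WM=8
i=4 t=10 v=8: → [10,21),[0,11); WM=8
i=5 t=11 v=4: → [10,21); WM=8
i=6 t=11 v=7: → [10,21); WM=8
i=7 t=3 v=7: DROP (t<8-0); WM=11; [0,11) fires=8
i=8 t=7 v=9: DROP (t<11-0); WM=11
i=9 t=12 v=4: → [10,21); WM=11
i=10 t=13 v=6: → [10,21); WM=11
i=11 t=15 v=2: → [10,21); WM=15
i=12 t=18 v=3: → [10,21); WM=15
i=13 t=11 v=7: DROP (t<15-0); WM=15
i=14 t=23 v=3: → [20,31); WM=15
i=15 t=27 v=6: → [20,31); WM=27; [10,21) fires=8
i=16 t=15 v=8: DROP (t<27-0); WM=27
i=17 t=16 v=1: DROP (t<27-0); WM=27
i=18 t=27 v=8: → [20,31); WM=27
i=19 t=25 v=6: DROP (t<27-0); WM=27
i=20 t=25 v=4: DROP (t<27-0); WM=27

7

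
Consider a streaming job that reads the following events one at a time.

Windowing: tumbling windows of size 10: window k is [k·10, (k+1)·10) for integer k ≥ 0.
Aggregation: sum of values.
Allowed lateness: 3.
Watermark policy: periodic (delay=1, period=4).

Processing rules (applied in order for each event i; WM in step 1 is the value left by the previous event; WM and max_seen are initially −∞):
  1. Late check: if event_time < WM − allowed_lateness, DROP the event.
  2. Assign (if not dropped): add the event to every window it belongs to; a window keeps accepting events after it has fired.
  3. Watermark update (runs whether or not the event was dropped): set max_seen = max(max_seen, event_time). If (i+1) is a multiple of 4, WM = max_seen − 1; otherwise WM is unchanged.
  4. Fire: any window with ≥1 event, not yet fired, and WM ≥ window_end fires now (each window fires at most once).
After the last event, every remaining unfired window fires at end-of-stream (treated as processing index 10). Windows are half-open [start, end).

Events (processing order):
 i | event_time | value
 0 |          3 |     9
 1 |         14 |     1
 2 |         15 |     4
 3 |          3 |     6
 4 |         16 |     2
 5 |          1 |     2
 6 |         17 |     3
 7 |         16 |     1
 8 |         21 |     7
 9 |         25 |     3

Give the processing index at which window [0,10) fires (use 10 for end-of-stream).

i=0 t=3 v=9: → [0,10); WM=−∞
i=1 t=14 v=1: → [10,20); WM=−∞
i=2 t=15 v=4: → [10,20); WM=−∞
i=3 t=3 v=6: → [0,10); WM=14; [0,10) fires=15
i=4 t=16 v=2: → [10,20); WM=14
i=5 t=1 v=2: DROP (t<14-3); WM=14
i=6 t=17 v=3: → [10,20); WM=14
i=7 t=16 v=1: → [10,20); WM=16
i=8 t=21 v=7: → [20,30); WM=16
i=9 t=25 v=3: → [20,30); WM=16

3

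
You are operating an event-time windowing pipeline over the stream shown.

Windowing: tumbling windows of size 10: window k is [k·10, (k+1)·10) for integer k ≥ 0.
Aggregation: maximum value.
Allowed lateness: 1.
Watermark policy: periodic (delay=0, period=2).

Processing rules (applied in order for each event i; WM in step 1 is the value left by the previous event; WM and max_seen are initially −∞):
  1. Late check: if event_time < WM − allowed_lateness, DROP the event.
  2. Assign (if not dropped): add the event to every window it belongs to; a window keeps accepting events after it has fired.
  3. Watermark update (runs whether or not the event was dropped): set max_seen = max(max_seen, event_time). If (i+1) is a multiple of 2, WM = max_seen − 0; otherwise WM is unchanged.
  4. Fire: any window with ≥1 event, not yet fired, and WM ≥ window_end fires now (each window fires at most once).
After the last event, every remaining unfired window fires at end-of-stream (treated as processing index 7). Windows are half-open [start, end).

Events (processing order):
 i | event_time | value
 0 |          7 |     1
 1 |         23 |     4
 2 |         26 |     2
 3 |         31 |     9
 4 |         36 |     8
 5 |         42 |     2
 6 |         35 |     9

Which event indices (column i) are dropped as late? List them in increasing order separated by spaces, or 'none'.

i=0 t=7 v=1: → [0,10); WM=−∞
i=1 t=23 v=4: → [20,30); WM=23; [0,10) fires=1
i=2 t=26 v=2: → [20,30); WM=23
i=3 t=31 v=9: → [30,40); WM=31; [20,30) fires=4
i=4 t=36 v=8: → [30,40); WM=31
i=5 t=42 v=2: → [40,50); WM=42; [30,40) fires=9
i=6 t=35 v=9: DROP (t<42-1); WM=42

6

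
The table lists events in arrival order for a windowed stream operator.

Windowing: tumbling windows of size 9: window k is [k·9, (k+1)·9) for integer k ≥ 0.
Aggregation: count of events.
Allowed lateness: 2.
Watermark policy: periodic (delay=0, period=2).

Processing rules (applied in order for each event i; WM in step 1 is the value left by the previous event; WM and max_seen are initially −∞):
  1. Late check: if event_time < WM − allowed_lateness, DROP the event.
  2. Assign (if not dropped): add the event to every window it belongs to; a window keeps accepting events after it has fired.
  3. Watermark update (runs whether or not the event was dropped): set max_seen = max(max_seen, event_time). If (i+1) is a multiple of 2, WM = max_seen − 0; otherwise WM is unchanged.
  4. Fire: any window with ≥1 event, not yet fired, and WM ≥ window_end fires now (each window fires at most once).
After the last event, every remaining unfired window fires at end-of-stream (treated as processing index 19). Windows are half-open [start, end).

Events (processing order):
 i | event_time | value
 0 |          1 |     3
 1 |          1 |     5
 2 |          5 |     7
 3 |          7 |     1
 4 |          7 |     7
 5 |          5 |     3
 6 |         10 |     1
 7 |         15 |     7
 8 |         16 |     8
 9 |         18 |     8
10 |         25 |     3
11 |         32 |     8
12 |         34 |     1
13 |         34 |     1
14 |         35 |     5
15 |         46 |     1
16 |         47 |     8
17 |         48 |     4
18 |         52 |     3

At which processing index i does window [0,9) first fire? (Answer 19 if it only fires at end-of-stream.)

i=0 t=1 v=3: → [0,9); WM=−∞
i=1 t=1 v=5: → [0,9); WM=1
i=2 t=5 v=7: → [0,9); WM=1
i=3 t=7 v=1: → [0,9); WM=7
i=4 t=7 v=7: → [0,9); WM=7
i=5 t=5 v=3: → [0,9); WM=7
i=6 t=10 v=1: → [9,18); WM=7
i=7 t=15 v=7: → [9,18); WM=15; [0,9) fires=6
i=8 t=16 v=8: → [9,18); WM=15
i=9 t=18 v=8: → [18,27); WM=18; [9,18) fires=3
i=10 t=25 v=3: → [18,27); WM=18
i=11 t=32 v=8: → [27,36); WM=32; [18,27) fires=2
i=12 t=34 v=1: → [27,36); WM=32
i=13 t=34 v=1: → [27,36); WM=34
i=14 t=35 v=5: → [27,36); WM=34
i=15 t=46 v=1: → [45,54); WM=46; [27,36) fires=4
i=16 t=47 v=8: → [45,54); WM=46
i=17 t=48 v=4: → [45,54); WM=48
i=18 t=52 v=3: → [45,54); WM=48

7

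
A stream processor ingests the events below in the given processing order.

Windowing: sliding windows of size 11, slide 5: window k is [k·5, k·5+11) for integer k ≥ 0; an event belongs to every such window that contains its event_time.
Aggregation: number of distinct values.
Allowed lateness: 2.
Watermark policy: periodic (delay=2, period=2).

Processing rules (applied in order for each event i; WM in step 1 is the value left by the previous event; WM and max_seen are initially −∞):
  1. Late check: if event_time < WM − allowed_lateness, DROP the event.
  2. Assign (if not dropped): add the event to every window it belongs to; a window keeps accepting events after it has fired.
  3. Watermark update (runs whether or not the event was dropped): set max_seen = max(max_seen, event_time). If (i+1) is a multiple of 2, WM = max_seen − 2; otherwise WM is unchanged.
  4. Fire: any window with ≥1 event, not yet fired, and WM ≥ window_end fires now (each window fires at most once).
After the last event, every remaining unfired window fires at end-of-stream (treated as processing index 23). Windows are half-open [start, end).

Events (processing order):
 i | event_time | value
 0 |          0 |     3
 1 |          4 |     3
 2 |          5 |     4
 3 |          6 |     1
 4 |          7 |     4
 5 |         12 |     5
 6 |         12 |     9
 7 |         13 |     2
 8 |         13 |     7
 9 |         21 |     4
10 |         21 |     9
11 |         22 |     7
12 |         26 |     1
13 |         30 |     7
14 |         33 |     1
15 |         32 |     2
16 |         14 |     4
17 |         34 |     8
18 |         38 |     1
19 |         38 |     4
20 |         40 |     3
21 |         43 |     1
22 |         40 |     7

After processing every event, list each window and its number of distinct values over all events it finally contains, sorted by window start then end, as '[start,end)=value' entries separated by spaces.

i=0 t=0 v=3: → [0,11); WM=−∞
i=1 t=4 v=3: → [0,11); WM=2
i=2 t=5 v=4: → [5,16),[0,11); WM=2
i=3 t=6 v=1: → [5,16),[0,11); WM=4
i=4 t=7 v=4: → [5,16),[0,11); WM=4
i=5 t=12 v=5: → [10,21),[5,16); WM=10
i=6 t=12 v=9: → [10,21),[5,16); WM=10
i=7 t=13 v=2: → [10,21),[5,16); WM=11; [0,11) fires=3
i=8 t=13 v=7: → [10,21),[5,16); WM=11
i=9 t=21 v=4: → [20,31),[15,26); WM=19; [5,16) fires=6
i=10 t=21 v=9: → [20,31),[15,26); WM=19
i=11 t=22 v=7: → [20,31),[15,26); WM=20
i=12 t=26 v=1: → [25,36),[20,31); WM=20
i=13 t=30 v=7: → [30,41),[25,36),[20,31); WM=28; [10,21) fires=4 [15,26) fires=3
i=14 t=33 v=1: → [30,41),[25,36); WM=28
i=15 t=32 v=2: → [30,41),[25,36); WM=31; [20,31) fires=4
i=16 t=14 v=4: DROP (t<31-2); WM=31
i=17 t=34 v=8: → [30,41),[25,36); WM=32
i=18 t=38 v=1: → [35,46),[30,41); WM=32
i=19 t=38 v=4: → [35,46),[30,41); WM=36; [25,36) fires=4
i=20 t=40 v=3: → [40,51),[35,46),[30,41); WM=36
i=21 t=43 v=1: → [40,51),[35,46); WM=41; [30,41) fires=6
i=22 t=40 v=7: → [40,51),[35,46),[30,41); WM=41

[0,11)=3 [5,16)=6 [10,21)=4 [15,26)=3 [20,31)=4 [25,36)=4 [30,41)=6 [35,46)=4 [40,51)=3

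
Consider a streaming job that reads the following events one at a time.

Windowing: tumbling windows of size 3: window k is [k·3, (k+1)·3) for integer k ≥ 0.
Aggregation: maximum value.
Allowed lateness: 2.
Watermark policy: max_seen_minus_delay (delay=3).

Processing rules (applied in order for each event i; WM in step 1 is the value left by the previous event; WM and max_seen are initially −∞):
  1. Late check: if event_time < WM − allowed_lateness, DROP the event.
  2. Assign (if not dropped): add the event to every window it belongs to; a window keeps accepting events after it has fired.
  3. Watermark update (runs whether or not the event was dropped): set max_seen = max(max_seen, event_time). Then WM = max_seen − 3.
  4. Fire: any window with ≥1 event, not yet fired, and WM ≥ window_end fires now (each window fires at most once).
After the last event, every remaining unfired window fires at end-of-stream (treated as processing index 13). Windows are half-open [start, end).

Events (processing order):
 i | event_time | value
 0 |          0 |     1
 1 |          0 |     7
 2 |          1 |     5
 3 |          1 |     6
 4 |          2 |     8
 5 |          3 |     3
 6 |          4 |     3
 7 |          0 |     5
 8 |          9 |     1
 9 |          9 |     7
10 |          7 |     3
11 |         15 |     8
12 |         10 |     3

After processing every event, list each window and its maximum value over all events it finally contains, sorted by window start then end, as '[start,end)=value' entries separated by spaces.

i=0 t=0 v=1: → [0,3); WM=-3
i=1 t=0 v=7: → [0,3); WM=-3
i=2 t=1 v=5: → [0,3); WM=-2
i=3 t=1 v=6: → [0,3); WM=-2
i=4 t=2 v=8: → [0,3); WM=-1
i=5 t=3 v=3: → [3,6); WM=0
i=6 t=4 v=3: → [3,6); WM=1
i=7 t=0 v=5: → [0,3); WM=1
i=8 t=9 v=1: → [9,12); WM=6; [0,3) fires=8 [3,6) fires=3
i=9 t=9 v=7: → [9,12); WM=6
i=10 t=7 v=3: → [6,9); WM=6
i=11 t=15 v=8: → [15,18); WM=12; [6,9) fires=3 [9,12) fires=7
i=12 t=10 v=3: → [9,12); WM=12

[0,3)=8 [3,6)=3 [6,9)=3 [9,12)=7 [15,18)=8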